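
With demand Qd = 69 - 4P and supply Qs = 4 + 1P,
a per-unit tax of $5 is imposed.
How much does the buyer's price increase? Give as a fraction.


With a per-unit tax, the buyer's price increase depends on relative slopes.
Supply slope: d = 1, Demand slope: b = 4
Buyer's price increase = d * tax / (b + d)
= 1 * 5 / (4 + 1)
= 5 / 5 = 1

1


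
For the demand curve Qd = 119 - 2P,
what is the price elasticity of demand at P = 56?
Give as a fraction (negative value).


dQ/dP = -2
At P = 56: Q = 119 - 2*56 = 7
E = (dQ/dP)(P/Q) = (-2)(56/7) = -16

-16


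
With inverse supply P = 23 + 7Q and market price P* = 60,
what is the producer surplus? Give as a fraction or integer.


Minimum supply price (at Q=0): P_min = 23
Quantity supplied at P* = 60:
Q* = (60 - 23)/7 = 37/7
PS = (1/2) * Q* * (P* - P_min)
PS = (1/2) * 37/7 * (60 - 23)
PS = (1/2) * 37/7 * 37 = 1369/14

1369/14


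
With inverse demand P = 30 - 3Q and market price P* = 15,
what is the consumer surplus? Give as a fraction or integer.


Maximum willingness to pay (at Q=0): P_max = 30
Quantity demanded at P* = 15:
Q* = (30 - 15)/3 = 5
CS = (1/2) * Q* * (P_max - P*)
CS = (1/2) * 5 * (30 - 15)
CS = (1/2) * 5 * 15 = 75/2

75/2


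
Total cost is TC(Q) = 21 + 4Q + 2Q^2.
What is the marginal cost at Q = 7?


MC = dTC/dQ = 4 + 2*2*Q
At Q = 7:
MC = 4 + 4*7
MC = 4 + 28 = 32

32


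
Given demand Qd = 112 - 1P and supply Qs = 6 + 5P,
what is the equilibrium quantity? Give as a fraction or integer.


First find equilibrium price:
112 - 1P = 6 + 5P
P* = 106/6 = 53/3
Then substitute into demand:
Q* = 112 - 1 * 53/3 = 283/3

283/3


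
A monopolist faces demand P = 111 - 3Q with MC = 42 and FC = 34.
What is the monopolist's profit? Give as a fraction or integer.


MR = MC: 111 - 6Q = 42
Q* = 23/2
P* = 111 - 3*23/2 = 153/2
Profit = (P* - MC)*Q* - FC
= (153/2 - 42)*23/2 - 34
= 69/2*23/2 - 34
= 1587/4 - 34 = 1451/4

1451/4


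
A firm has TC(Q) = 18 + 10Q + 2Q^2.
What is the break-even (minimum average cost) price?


AC(Q) = 18/Q + 10 + 2Q
To minimize: dAC/dQ = -18/Q^2 + 2 = 0
Q^2 = 18/2 = 9
Q* = 3
Min AC = 18/3 + 10 + 2*3
Min AC = 6 + 10 + 6 = 22

22


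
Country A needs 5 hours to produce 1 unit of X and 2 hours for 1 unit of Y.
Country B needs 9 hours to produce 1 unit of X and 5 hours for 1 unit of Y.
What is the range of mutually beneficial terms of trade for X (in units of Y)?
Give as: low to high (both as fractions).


Opportunity cost of X for Country A = hours_X / hours_Y = 5/2 = 5/2 units of Y
Opportunity cost of X for Country B = hours_X / hours_Y = 9/5 = 9/5 units of Y
Terms of trade must be between the two opportunity costs.
Range: 9/5 to 5/2

9/5 to 5/2


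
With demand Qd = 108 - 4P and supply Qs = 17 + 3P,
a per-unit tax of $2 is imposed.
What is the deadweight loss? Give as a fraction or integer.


Pre-tax equilibrium quantity: Q* = 56
Post-tax equilibrium quantity: Q_tax = 368/7
Reduction in quantity: Q* - Q_tax = 24/7
DWL = (1/2) * tax * (Q* - Q_tax)
DWL = (1/2) * 2 * 24/7 = 24/7

24/7


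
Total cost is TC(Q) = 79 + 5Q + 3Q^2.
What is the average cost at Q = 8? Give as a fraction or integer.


TC(8) = 79 + 5*8 + 3*8^2
TC(8) = 79 + 40 + 192 = 311
AC = TC/Q = 311/8 = 311/8

311/8


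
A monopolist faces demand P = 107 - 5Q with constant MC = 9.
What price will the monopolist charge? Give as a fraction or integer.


MR = 107 - 10Q
Set MR = MC: 107 - 10Q = 9
Q* = 49/5
Substitute into demand:
P* = 107 - 5*49/5 = 58

58


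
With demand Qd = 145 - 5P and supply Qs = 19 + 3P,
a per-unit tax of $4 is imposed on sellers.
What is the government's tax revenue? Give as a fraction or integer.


With tax on sellers, new supply: Qs' = 19 + 3(P - 4)
= 7 + 3P
New equilibrium quantity:
Q_new = 235/4
Tax revenue = tax * Q_new = 4 * 235/4 = 235

235


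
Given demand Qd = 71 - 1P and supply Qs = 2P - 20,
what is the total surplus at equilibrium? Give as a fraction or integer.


Find equilibrium: 71 - 1P = 2P - 20
71 + 20 = 3P
P* = 91/3 = 91/3
Q* = 2*91/3 - 20 = 122/3
Inverse demand: P = 71 - Q/1, so P_max = 71
Inverse supply: P = 10 + Q/2, so P_min = 10
CS = (1/2) * 122/3 * (71 - 91/3) = 7442/9
PS = (1/2) * 122/3 * (91/3 - 10) = 3721/9
TS = CS + PS = 7442/9 + 3721/9 = 3721/3

3721/3


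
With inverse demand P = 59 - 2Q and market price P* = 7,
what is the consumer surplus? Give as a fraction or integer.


Maximum willingness to pay (at Q=0): P_max = 59
Quantity demanded at P* = 7:
Q* = (59 - 7)/2 = 26
CS = (1/2) * Q* * (P_max - P*)
CS = (1/2) * 26 * (59 - 7)
CS = (1/2) * 26 * 52 = 676

676


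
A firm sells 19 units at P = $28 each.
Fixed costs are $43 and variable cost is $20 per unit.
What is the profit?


Total Revenue = P * Q = 28 * 19 = $532
Total Cost = FC + VC*Q = 43 + 20*19 = $423
Profit = TR - TC = 532 - 423 = $109

$109


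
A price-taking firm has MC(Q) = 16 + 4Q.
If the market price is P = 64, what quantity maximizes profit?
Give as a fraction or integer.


In perfect competition, profit is maximized where P = MC.
64 = 16 + 4Q
48 = 4Q
Q* = 48/4 = 12

12


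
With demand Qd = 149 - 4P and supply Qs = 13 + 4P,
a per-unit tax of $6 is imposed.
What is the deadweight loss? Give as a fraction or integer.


Pre-tax equilibrium quantity: Q* = 81
Post-tax equilibrium quantity: Q_tax = 69
Reduction in quantity: Q* - Q_tax = 12
DWL = (1/2) * tax * (Q* - Q_tax)
DWL = (1/2) * 6 * 12 = 36

36


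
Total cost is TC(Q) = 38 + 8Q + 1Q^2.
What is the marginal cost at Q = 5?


MC = dTC/dQ = 8 + 2*1*Q
At Q = 5:
MC = 8 + 2*5
MC = 8 + 10 = 18

18


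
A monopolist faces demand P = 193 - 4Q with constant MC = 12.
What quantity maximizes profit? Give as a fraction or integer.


TR = P*Q = (193 - 4Q)Q = 193Q - 4Q^2
MR = dTR/dQ = 193 - 8Q
Set MR = MC:
193 - 8Q = 12
181 = 8Q
Q* = 181/8 = 181/8

181/8


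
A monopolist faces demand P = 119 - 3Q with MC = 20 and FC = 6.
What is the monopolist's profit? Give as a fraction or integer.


MR = MC: 119 - 6Q = 20
Q* = 33/2
P* = 119 - 3*33/2 = 139/2
Profit = (P* - MC)*Q* - FC
= (139/2 - 20)*33/2 - 6
= 99/2*33/2 - 6
= 3267/4 - 6 = 3243/4

3243/4


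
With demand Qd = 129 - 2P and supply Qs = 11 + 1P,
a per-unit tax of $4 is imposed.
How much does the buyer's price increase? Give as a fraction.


With a per-unit tax, the buyer's price increase depends on relative slopes.
Supply slope: d = 1, Demand slope: b = 2
Buyer's price increase = d * tax / (b + d)
= 1 * 4 / (2 + 1)
= 4 / 3 = 4/3

4/3


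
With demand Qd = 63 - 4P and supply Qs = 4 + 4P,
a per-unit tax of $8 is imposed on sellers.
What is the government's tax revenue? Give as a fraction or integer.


With tax on sellers, new supply: Qs' = 4 + 4(P - 8)
= 4P - 28
New equilibrium quantity:
Q_new = 35/2
Tax revenue = tax * Q_new = 8 * 35/2 = 140

140


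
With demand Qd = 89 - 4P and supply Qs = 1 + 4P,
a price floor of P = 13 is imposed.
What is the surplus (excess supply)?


At P = 13:
Qd = 89 - 4*13 = 37
Qs = 1 + 4*13 = 53
Surplus = Qs - Qd = 53 - 37 = 16

16


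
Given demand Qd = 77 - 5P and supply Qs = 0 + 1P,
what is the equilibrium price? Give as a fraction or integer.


At equilibrium, Qd = Qs.
77 - 5P = 0 + 1P
77 - 0 = 5P + 1P
77 = 6P
P* = 77/6 = 77/6

77/6


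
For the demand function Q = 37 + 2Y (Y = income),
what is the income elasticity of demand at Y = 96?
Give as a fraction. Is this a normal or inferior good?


dQ/dY = 2
At Y = 96: Q = 37 + 2*96 = 229
Ey = (dQ/dY)(Y/Q) = 2 * 96 / 229 = 192/229
Since Ey > 0, this is a normal good.

192/229 (normal good)


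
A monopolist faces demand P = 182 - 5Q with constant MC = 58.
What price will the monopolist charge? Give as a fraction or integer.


MR = 182 - 10Q
Set MR = MC: 182 - 10Q = 58
Q* = 62/5
Substitute into demand:
P* = 182 - 5*62/5 = 120

120


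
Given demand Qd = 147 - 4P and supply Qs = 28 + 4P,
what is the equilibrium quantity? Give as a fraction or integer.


First find equilibrium price:
147 - 4P = 28 + 4P
P* = 119/8 = 119/8
Then substitute into demand:
Q* = 147 - 4 * 119/8 = 175/2

175/2


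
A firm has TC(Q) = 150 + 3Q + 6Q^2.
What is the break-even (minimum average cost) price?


AC(Q) = 150/Q + 3 + 6Q
To minimize: dAC/dQ = -150/Q^2 + 6 = 0
Q^2 = 150/6 = 25
Q* = 5
Min AC = 150/5 + 3 + 6*5
Min AC = 30 + 3 + 30 = 63

63


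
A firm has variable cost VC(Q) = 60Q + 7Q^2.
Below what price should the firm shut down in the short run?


AVC(Q) = VC(Q)/Q = 60 + 7Q
AVC is increasing in Q, so minimum AVC is at Q -> 0+.
Min AVC = 60
The firm should shut down if P < 60.

60


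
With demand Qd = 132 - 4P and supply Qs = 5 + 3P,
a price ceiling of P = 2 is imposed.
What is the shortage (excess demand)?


At P = 2:
Qd = 132 - 4*2 = 124
Qs = 5 + 3*2 = 11
Shortage = Qd - Qs = 124 - 11 = 113

113


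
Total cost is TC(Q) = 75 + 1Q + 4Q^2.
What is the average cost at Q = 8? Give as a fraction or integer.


TC(8) = 75 + 1*8 + 4*8^2
TC(8) = 75 + 8 + 256 = 339
AC = TC/Q = 339/8 = 339/8

339/8


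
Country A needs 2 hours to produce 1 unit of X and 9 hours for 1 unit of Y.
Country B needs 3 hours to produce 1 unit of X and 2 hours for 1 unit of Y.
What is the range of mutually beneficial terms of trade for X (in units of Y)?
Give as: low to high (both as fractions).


Opportunity cost of X for Country A = hours_X / hours_Y = 2/9 = 2/9 units of Y
Opportunity cost of X for Country B = hours_X / hours_Y = 3/2 = 3/2 units of Y
Terms of trade must be between the two opportunity costs.
Range: 2/9 to 3/2

2/9 to 3/2


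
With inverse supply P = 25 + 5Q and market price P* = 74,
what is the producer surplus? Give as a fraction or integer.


Minimum supply price (at Q=0): P_min = 25
Quantity supplied at P* = 74:
Q* = (74 - 25)/5 = 49/5
PS = (1/2) * Q* * (P* - P_min)
PS = (1/2) * 49/5 * (74 - 25)
PS = (1/2) * 49/5 * 49 = 2401/10

2401/10


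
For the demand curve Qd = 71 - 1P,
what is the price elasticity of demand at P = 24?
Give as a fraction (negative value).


dQ/dP = -1
At P = 24: Q = 71 - 1*24 = 47
E = (dQ/dP)(P/Q) = (-1)(24/47) = -24/47

-24/47


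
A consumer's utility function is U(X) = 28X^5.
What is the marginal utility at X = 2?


MU = dU/dX = 28*5*X^(5-1)
MU = 140*X^4
At X = 2:
MU = 140 * 2^4
MU = 140 * 16 = 2240

2240


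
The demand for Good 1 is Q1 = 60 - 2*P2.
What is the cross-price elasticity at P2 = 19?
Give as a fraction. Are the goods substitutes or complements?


dQ1/dP2 = -2
At P2 = 19: Q1 = 60 - 2*19 = 22
Exy = (dQ1/dP2)(P2/Q1) = -2 * 19 / 22 = -19/11
Since Exy < 0, the goods are complements.

-19/11 (complements)


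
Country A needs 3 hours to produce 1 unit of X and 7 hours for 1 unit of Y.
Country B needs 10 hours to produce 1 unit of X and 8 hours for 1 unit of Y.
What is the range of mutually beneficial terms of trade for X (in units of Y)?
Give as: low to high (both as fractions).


Opportunity cost of X for Country A = hours_X / hours_Y = 3/7 = 3/7 units of Y
Opportunity cost of X for Country B = hours_X / hours_Y = 10/8 = 5/4 units of Y
Terms of trade must be between the two opportunity costs.
Range: 3/7 to 5/4

3/7 to 5/4


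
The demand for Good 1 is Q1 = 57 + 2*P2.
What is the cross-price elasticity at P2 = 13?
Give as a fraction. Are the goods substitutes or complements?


dQ1/dP2 = 2
At P2 = 13: Q1 = 57 + 2*13 = 83
Exy = (dQ1/dP2)(P2/Q1) = 2 * 13 / 83 = 26/83
Since Exy > 0, the goods are substitutes.

26/83 (substitutes)


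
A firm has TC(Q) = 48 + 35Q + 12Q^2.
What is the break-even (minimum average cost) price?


AC(Q) = 48/Q + 35 + 12Q
To minimize: dAC/dQ = -48/Q^2 + 12 = 0
Q^2 = 48/12 = 4
Q* = 2
Min AC = 48/2 + 35 + 12*2
Min AC = 24 + 35 + 24 = 83

83


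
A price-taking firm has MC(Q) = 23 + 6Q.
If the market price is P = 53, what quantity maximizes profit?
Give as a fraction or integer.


In perfect competition, profit is maximized where P = MC.
53 = 23 + 6Q
30 = 6Q
Q* = 30/6 = 5

5


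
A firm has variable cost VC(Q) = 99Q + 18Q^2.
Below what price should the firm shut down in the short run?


AVC(Q) = VC(Q)/Q = 99 + 18Q
AVC is increasing in Q, so minimum AVC is at Q -> 0+.
Min AVC = 99
The firm should shut down if P < 99.

99


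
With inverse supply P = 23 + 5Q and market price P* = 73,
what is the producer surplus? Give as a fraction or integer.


Minimum supply price (at Q=0): P_min = 23
Quantity supplied at P* = 73:
Q* = (73 - 23)/5 = 10
PS = (1/2) * Q* * (P* - P_min)
PS = (1/2) * 10 * (73 - 23)
PS = (1/2) * 10 * 50 = 250

250


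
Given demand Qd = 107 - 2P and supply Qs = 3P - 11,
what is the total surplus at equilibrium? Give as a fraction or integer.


Find equilibrium: 107 - 2P = 3P - 11
107 + 11 = 5P
P* = 118/5 = 118/5
Q* = 3*118/5 - 11 = 299/5
Inverse demand: P = 107/2 - Q/2, so P_max = 107/2
Inverse supply: P = 11/3 + Q/3, so P_min = 11/3
CS = (1/2) * 299/5 * (107/2 - 118/5) = 89401/100
PS = (1/2) * 299/5 * (118/5 - 11/3) = 89401/150
TS = CS + PS = 89401/100 + 89401/150 = 89401/60

89401/60


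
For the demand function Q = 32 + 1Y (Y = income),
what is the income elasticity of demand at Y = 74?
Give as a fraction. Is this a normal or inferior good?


dQ/dY = 1
At Y = 74: Q = 32 + 1*74 = 106
Ey = (dQ/dY)(Y/Q) = 1 * 74 / 106 = 37/53
Since Ey > 0, this is a normal good.

37/53 (normal good)


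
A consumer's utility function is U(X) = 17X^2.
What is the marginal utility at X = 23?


MU = dU/dX = 17*2*X^(2-1)
MU = 34*X^1
At X = 23:
MU = 34 * 23^1
MU = 34 * 23 = 782

782


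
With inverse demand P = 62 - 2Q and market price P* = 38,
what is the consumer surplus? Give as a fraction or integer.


Maximum willingness to pay (at Q=0): P_max = 62
Quantity demanded at P* = 38:
Q* = (62 - 38)/2 = 12
CS = (1/2) * Q* * (P_max - P*)
CS = (1/2) * 12 * (62 - 38)
CS = (1/2) * 12 * 24 = 144

144


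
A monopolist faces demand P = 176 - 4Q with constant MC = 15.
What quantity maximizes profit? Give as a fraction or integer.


TR = P*Q = (176 - 4Q)Q = 176Q - 4Q^2
MR = dTR/dQ = 176 - 8Q
Set MR = MC:
176 - 8Q = 15
161 = 8Q
Q* = 161/8 = 161/8

161/8


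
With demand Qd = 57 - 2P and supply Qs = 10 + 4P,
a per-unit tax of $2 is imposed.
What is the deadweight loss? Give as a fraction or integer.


Pre-tax equilibrium quantity: Q* = 124/3
Post-tax equilibrium quantity: Q_tax = 116/3
Reduction in quantity: Q* - Q_tax = 8/3
DWL = (1/2) * tax * (Q* - Q_tax)
DWL = (1/2) * 2 * 8/3 = 8/3

8/3


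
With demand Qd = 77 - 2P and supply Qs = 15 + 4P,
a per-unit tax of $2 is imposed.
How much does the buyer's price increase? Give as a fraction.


With a per-unit tax, the buyer's price increase depends on relative slopes.
Supply slope: d = 4, Demand slope: b = 2
Buyer's price increase = d * tax / (b + d)
= 4 * 2 / (2 + 4)
= 8 / 6 = 4/3

4/3


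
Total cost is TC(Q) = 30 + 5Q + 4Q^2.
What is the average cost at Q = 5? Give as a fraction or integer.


TC(5) = 30 + 5*5 + 4*5^2
TC(5) = 30 + 25 + 100 = 155
AC = TC/Q = 155/5 = 31

31


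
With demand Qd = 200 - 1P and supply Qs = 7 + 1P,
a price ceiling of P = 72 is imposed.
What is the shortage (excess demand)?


At P = 72:
Qd = 200 - 1*72 = 128
Qs = 7 + 1*72 = 79
Shortage = Qd - Qs = 128 - 79 = 49

49


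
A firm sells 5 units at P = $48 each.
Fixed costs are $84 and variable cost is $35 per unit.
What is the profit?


Total Revenue = P * Q = 48 * 5 = $240
Total Cost = FC + VC*Q = 84 + 35*5 = $259
Profit = TR - TC = 240 - 259 = $-19

$-19


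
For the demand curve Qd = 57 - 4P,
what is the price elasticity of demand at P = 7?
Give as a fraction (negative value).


dQ/dP = -4
At P = 7: Q = 57 - 4*7 = 29
E = (dQ/dP)(P/Q) = (-4)(7/29) = -28/29

-28/29


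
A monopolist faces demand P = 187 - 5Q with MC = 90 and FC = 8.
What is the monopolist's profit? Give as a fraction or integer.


MR = MC: 187 - 10Q = 90
Q* = 97/10
P* = 187 - 5*97/10 = 277/2
Profit = (P* - MC)*Q* - FC
= (277/2 - 90)*97/10 - 8
= 97/2*97/10 - 8
= 9409/20 - 8 = 9249/20

9249/20


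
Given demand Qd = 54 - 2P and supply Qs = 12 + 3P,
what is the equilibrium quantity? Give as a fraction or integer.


First find equilibrium price:
54 - 2P = 12 + 3P
P* = 42/5 = 42/5
Then substitute into demand:
Q* = 54 - 2 * 42/5 = 186/5

186/5


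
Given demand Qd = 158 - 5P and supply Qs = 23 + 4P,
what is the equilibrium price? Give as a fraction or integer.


At equilibrium, Qd = Qs.
158 - 5P = 23 + 4P
158 - 23 = 5P + 4P
135 = 9P
P* = 135/9 = 15

15


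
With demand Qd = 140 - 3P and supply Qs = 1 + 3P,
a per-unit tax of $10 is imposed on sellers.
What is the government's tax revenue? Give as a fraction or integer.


With tax on sellers, new supply: Qs' = 1 + 3(P - 10)
= 3P - 29
New equilibrium quantity:
Q_new = 111/2
Tax revenue = tax * Q_new = 10 * 111/2 = 555

555


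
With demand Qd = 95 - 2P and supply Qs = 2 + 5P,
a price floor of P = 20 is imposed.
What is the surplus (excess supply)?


At P = 20:
Qd = 95 - 2*20 = 55
Qs = 2 + 5*20 = 102
Surplus = Qs - Qd = 102 - 55 = 47

47


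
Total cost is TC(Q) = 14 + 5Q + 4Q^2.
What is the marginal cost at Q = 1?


MC = dTC/dQ = 5 + 2*4*Q
At Q = 1:
MC = 5 + 8*1
MC = 5 + 8 = 13

13


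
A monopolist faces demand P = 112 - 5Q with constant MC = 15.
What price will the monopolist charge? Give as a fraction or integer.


MR = 112 - 10Q
Set MR = MC: 112 - 10Q = 15
Q* = 97/10
Substitute into demand:
P* = 112 - 5*97/10 = 127/2

127/2


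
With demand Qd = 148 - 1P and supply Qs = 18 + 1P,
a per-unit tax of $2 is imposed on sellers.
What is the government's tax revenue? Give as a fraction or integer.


With tax on sellers, new supply: Qs' = 18 + 1(P - 2)
= 16 + 1P
New equilibrium quantity:
Q_new = 82
Tax revenue = tax * Q_new = 2 * 82 = 164

164


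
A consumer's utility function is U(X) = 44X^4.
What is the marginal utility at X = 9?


MU = dU/dX = 44*4*X^(4-1)
MU = 176*X^3
At X = 9:
MU = 176 * 9^3
MU = 176 * 729 = 128304

128304


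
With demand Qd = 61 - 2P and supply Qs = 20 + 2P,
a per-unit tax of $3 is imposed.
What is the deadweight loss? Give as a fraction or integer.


Pre-tax equilibrium quantity: Q* = 81/2
Post-tax equilibrium quantity: Q_tax = 75/2
Reduction in quantity: Q* - Q_tax = 3
DWL = (1/2) * tax * (Q* - Q_tax)
DWL = (1/2) * 3 * 3 = 9/2

9/2


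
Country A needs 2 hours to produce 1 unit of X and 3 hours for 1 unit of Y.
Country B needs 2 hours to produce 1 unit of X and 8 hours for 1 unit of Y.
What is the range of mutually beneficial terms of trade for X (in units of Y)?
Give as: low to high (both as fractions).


Opportunity cost of X for Country A = hours_X / hours_Y = 2/3 = 2/3 units of Y
Opportunity cost of X for Country B = hours_X / hours_Y = 2/8 = 1/4 units of Y
Terms of trade must be between the two opportunity costs.
Range: 1/4 to 2/3

1/4 to 2/3


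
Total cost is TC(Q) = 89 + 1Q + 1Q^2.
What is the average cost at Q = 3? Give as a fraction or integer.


TC(3) = 89 + 1*3 + 1*3^2
TC(3) = 89 + 3 + 9 = 101
AC = TC/Q = 101/3 = 101/3

101/3


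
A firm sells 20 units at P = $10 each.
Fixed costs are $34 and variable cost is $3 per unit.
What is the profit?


Total Revenue = P * Q = 10 * 20 = $200
Total Cost = FC + VC*Q = 34 + 3*20 = $94
Profit = TR - TC = 200 - 94 = $106

$106


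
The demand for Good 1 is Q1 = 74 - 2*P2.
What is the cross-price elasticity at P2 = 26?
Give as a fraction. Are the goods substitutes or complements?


dQ1/dP2 = -2
At P2 = 26: Q1 = 74 - 2*26 = 22
Exy = (dQ1/dP2)(P2/Q1) = -2 * 26 / 22 = -26/11
Since Exy < 0, the goods are complements.

-26/11 (complements)


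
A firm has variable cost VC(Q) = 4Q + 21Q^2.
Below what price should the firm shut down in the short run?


AVC(Q) = VC(Q)/Q = 4 + 21Q
AVC is increasing in Q, so minimum AVC is at Q -> 0+.
Min AVC = 4
The firm should shut down if P < 4.

4


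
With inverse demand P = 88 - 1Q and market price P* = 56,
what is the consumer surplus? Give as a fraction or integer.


Maximum willingness to pay (at Q=0): P_max = 88
Quantity demanded at P* = 56:
Q* = (88 - 56)/1 = 32
CS = (1/2) * Q* * (P_max - P*)
CS = (1/2) * 32 * (88 - 56)
CS = (1/2) * 32 * 32 = 512

512


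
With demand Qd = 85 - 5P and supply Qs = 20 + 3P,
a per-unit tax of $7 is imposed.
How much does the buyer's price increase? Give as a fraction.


With a per-unit tax, the buyer's price increase depends on relative slopes.
Supply slope: d = 3, Demand slope: b = 5
Buyer's price increase = d * tax / (b + d)
= 3 * 7 / (5 + 3)
= 21 / 8 = 21/8

21/8


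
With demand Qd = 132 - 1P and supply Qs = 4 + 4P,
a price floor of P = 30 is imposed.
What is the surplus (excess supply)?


At P = 30:
Qd = 132 - 1*30 = 102
Qs = 4 + 4*30 = 124
Surplus = Qs - Qd = 124 - 102 = 22

22


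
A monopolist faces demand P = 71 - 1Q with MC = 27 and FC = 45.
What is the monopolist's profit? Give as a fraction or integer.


MR = MC: 71 - 2Q = 27
Q* = 22
P* = 71 - 1*22 = 49
Profit = (P* - MC)*Q* - FC
= (49 - 27)*22 - 45
= 22*22 - 45
= 484 - 45 = 439

439


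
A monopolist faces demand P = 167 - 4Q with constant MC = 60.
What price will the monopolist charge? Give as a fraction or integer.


MR = 167 - 8Q
Set MR = MC: 167 - 8Q = 60
Q* = 107/8
Substitute into demand:
P* = 167 - 4*107/8 = 227/2

227/2


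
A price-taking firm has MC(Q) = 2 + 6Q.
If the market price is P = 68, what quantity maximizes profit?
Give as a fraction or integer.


In perfect competition, profit is maximized where P = MC.
68 = 2 + 6Q
66 = 6Q
Q* = 66/6 = 11

11


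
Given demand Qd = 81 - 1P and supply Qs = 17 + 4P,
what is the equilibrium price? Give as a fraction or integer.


At equilibrium, Qd = Qs.
81 - 1P = 17 + 4P
81 - 17 = 1P + 4P
64 = 5P
P* = 64/5 = 64/5

64/5


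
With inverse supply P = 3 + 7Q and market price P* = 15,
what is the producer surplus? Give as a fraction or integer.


Minimum supply price (at Q=0): P_min = 3
Quantity supplied at P* = 15:
Q* = (15 - 3)/7 = 12/7
PS = (1/2) * Q* * (P* - P_min)
PS = (1/2) * 12/7 * (15 - 3)
PS = (1/2) * 12/7 * 12 = 72/7

72/7


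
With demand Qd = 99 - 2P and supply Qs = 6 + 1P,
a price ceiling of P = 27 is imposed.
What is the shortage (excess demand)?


At P = 27:
Qd = 99 - 2*27 = 45
Qs = 6 + 1*27 = 33
Shortage = Qd - Qs = 45 - 33 = 12

12


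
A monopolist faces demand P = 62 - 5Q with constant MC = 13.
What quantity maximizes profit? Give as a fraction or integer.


TR = P*Q = (62 - 5Q)Q = 62Q - 5Q^2
MR = dTR/dQ = 62 - 10Q
Set MR = MC:
62 - 10Q = 13
49 = 10Q
Q* = 49/10 = 49/10

49/10


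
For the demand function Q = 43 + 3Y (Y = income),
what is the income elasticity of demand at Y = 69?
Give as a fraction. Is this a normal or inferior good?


dQ/dY = 3
At Y = 69: Q = 43 + 3*69 = 250
Ey = (dQ/dY)(Y/Q) = 3 * 69 / 250 = 207/250
Since Ey > 0, this is a normal good.

207/250 (normal good)


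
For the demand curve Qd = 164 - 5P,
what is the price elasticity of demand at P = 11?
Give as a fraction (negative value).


dQ/dP = -5
At P = 11: Q = 164 - 5*11 = 109
E = (dQ/dP)(P/Q) = (-5)(11/109) = -55/109

-55/109


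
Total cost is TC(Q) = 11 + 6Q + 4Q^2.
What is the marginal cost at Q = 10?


MC = dTC/dQ = 6 + 2*4*Q
At Q = 10:
MC = 6 + 8*10
MC = 6 + 80 = 86

86


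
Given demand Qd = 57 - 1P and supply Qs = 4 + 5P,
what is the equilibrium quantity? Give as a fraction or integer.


First find equilibrium price:
57 - 1P = 4 + 5P
P* = 53/6 = 53/6
Then substitute into demand:
Q* = 57 - 1 * 53/6 = 289/6

289/6


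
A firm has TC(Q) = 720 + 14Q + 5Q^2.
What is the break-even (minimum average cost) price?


AC(Q) = 720/Q + 14 + 5Q
To minimize: dAC/dQ = -720/Q^2 + 5 = 0
Q^2 = 720/5 = 144
Q* = 12
Min AC = 720/12 + 14 + 5*12
Min AC = 60 + 14 + 60 = 134

134


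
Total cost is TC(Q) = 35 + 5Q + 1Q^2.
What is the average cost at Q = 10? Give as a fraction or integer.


TC(10) = 35 + 5*10 + 1*10^2
TC(10) = 35 + 50 + 100 = 185
AC = TC/Q = 185/10 = 37/2

37/2


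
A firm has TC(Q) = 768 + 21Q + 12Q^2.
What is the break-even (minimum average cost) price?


AC(Q) = 768/Q + 21 + 12Q
To minimize: dAC/dQ = -768/Q^2 + 12 = 0
Q^2 = 768/12 = 64
Q* = 8
Min AC = 768/8 + 21 + 12*8
Min AC = 96 + 21 + 96 = 213

213


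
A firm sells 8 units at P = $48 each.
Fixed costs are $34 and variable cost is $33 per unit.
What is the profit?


Total Revenue = P * Q = 48 * 8 = $384
Total Cost = FC + VC*Q = 34 + 33*8 = $298
Profit = TR - TC = 384 - 298 = $86

$86


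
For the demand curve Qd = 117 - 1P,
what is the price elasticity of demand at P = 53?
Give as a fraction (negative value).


dQ/dP = -1
At P = 53: Q = 117 - 1*53 = 64
E = (dQ/dP)(P/Q) = (-1)(53/64) = -53/64

-53/64


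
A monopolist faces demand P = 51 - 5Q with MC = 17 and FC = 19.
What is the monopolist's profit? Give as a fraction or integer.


MR = MC: 51 - 10Q = 17
Q* = 17/5
P* = 51 - 5*17/5 = 34
Profit = (P* - MC)*Q* - FC
= (34 - 17)*17/5 - 19
= 17*17/5 - 19
= 289/5 - 19 = 194/5

194/5


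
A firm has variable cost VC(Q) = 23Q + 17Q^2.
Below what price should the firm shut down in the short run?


AVC(Q) = VC(Q)/Q = 23 + 17Q
AVC is increasing in Q, so minimum AVC is at Q -> 0+.
Min AVC = 23
The firm should shut down if P < 23.

23


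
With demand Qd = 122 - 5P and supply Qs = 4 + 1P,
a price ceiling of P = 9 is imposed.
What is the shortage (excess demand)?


At P = 9:
Qd = 122 - 5*9 = 77
Qs = 4 + 1*9 = 13
Shortage = Qd - Qs = 77 - 13 = 64

64


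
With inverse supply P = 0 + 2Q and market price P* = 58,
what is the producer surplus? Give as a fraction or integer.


Minimum supply price (at Q=0): P_min = 0
Quantity supplied at P* = 58:
Q* = (58 - 0)/2 = 29
PS = (1/2) * Q* * (P* - P_min)
PS = (1/2) * 29 * (58 - 0)
PS = (1/2) * 29 * 58 = 841

841


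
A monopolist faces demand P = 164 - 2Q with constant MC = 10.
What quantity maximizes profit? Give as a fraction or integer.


TR = P*Q = (164 - 2Q)Q = 164Q - 2Q^2
MR = dTR/dQ = 164 - 4Q
Set MR = MC:
164 - 4Q = 10
154 = 4Q
Q* = 154/4 = 77/2

77/2


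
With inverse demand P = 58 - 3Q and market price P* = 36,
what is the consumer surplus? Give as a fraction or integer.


Maximum willingness to pay (at Q=0): P_max = 58
Quantity demanded at P* = 36:
Q* = (58 - 36)/3 = 22/3
CS = (1/2) * Q* * (P_max - P*)
CS = (1/2) * 22/3 * (58 - 36)
CS = (1/2) * 22/3 * 22 = 242/3

242/3


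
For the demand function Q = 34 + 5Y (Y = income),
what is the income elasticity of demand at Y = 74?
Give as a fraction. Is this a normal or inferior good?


dQ/dY = 5
At Y = 74: Q = 34 + 5*74 = 404
Ey = (dQ/dY)(Y/Q) = 5 * 74 / 404 = 185/202
Since Ey > 0, this is a normal good.

185/202 (normal good)


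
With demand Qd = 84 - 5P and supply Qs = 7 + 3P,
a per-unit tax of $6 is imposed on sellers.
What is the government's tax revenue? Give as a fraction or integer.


With tax on sellers, new supply: Qs' = 7 + 3(P - 6)
= 3P - 11
New equilibrium quantity:
Q_new = 197/8
Tax revenue = tax * Q_new = 6 * 197/8 = 591/4

591/4


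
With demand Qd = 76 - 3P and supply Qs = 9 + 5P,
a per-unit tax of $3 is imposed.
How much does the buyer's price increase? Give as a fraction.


With a per-unit tax, the buyer's price increase depends on relative slopes.
Supply slope: d = 5, Demand slope: b = 3
Buyer's price increase = d * tax / (b + d)
= 5 * 3 / (3 + 5)
= 15 / 8 = 15/8

15/8


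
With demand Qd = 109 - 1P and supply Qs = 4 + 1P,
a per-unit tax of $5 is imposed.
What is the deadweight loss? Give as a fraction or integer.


Pre-tax equilibrium quantity: Q* = 113/2
Post-tax equilibrium quantity: Q_tax = 54
Reduction in quantity: Q* - Q_tax = 5/2
DWL = (1/2) * tax * (Q* - Q_tax)
DWL = (1/2) * 5 * 5/2 = 25/4

25/4


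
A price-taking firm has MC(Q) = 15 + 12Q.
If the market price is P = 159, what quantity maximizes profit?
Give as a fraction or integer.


In perfect competition, profit is maximized where P = MC.
159 = 15 + 12Q
144 = 12Q
Q* = 144/12 = 12

12


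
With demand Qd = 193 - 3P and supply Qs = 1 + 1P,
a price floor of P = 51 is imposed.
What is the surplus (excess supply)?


At P = 51:
Qd = 193 - 3*51 = 40
Qs = 1 + 1*51 = 52
Surplus = Qs - Qd = 52 - 40 = 12

12


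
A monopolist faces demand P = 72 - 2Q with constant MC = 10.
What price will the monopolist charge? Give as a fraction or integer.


MR = 72 - 4Q
Set MR = MC: 72 - 4Q = 10
Q* = 31/2
Substitute into demand:
P* = 72 - 2*31/2 = 41

41


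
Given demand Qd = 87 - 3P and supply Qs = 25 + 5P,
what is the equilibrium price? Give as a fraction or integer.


At equilibrium, Qd = Qs.
87 - 3P = 25 + 5P
87 - 25 = 3P + 5P
62 = 8P
P* = 62/8 = 31/4

31/4


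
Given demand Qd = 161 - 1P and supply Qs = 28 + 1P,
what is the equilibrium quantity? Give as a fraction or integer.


First find equilibrium price:
161 - 1P = 28 + 1P
P* = 133/2 = 133/2
Then substitute into demand:
Q* = 161 - 1 * 133/2 = 189/2

189/2


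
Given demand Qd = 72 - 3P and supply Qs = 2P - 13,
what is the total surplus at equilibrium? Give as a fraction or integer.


Find equilibrium: 72 - 3P = 2P - 13
72 + 13 = 5P
P* = 85/5 = 17
Q* = 2*17 - 13 = 21
Inverse demand: P = 24 - Q/3, so P_max = 24
Inverse supply: P = 13/2 + Q/2, so P_min = 13/2
CS = (1/2) * 21 * (24 - 17) = 147/2
PS = (1/2) * 21 * (17 - 13/2) = 441/4
TS = CS + PS = 147/2 + 441/4 = 735/4

735/4


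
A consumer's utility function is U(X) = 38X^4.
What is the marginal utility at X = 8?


MU = dU/dX = 38*4*X^(4-1)
MU = 152*X^3
At X = 8:
MU = 152 * 8^3
MU = 152 * 512 = 77824

77824


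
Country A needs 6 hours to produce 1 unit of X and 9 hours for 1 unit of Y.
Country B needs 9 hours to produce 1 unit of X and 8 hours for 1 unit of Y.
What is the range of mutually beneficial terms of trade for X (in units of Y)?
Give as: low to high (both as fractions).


Opportunity cost of X for Country A = hours_X / hours_Y = 6/9 = 2/3 units of Y
Opportunity cost of X for Country B = hours_X / hours_Y = 9/8 = 9/8 units of Y
Terms of trade must be between the two opportunity costs.
Range: 2/3 to 9/8

2/3 to 9/8


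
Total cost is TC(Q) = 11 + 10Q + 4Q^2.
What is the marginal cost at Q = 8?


MC = dTC/dQ = 10 + 2*4*Q
At Q = 8:
MC = 10 + 8*8
MC = 10 + 64 = 74

74


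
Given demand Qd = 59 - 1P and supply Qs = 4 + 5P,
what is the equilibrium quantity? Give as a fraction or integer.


First find equilibrium price:
59 - 1P = 4 + 5P
P* = 55/6 = 55/6
Then substitute into demand:
Q* = 59 - 1 * 55/6 = 299/6

299/6


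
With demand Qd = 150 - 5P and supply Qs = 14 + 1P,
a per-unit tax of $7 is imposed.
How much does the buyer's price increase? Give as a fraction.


With a per-unit tax, the buyer's price increase depends on relative slopes.
Supply slope: d = 1, Demand slope: b = 5
Buyer's price increase = d * tax / (b + d)
= 1 * 7 / (5 + 1)
= 7 / 6 = 7/6

7/6


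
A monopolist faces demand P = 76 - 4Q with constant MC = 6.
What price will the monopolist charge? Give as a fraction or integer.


MR = 76 - 8Q
Set MR = MC: 76 - 8Q = 6
Q* = 35/4
Substitute into demand:
P* = 76 - 4*35/4 = 41

41


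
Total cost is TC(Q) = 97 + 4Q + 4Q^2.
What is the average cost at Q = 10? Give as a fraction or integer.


TC(10) = 97 + 4*10 + 4*10^2
TC(10) = 97 + 40 + 400 = 537
AC = TC/Q = 537/10 = 537/10

537/10


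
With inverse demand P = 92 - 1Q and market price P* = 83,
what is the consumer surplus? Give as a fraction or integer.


Maximum willingness to pay (at Q=0): P_max = 92
Quantity demanded at P* = 83:
Q* = (92 - 83)/1 = 9
CS = (1/2) * Q* * (P_max - P*)
CS = (1/2) * 9 * (92 - 83)
CS = (1/2) * 9 * 9 = 81/2

81/2


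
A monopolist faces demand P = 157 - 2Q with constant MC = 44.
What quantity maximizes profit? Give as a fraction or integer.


TR = P*Q = (157 - 2Q)Q = 157Q - 2Q^2
MR = dTR/dQ = 157 - 4Q
Set MR = MC:
157 - 4Q = 44
113 = 4Q
Q* = 113/4 = 113/4

113/4


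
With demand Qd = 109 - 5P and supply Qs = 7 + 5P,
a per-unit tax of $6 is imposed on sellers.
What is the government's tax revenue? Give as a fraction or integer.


With tax on sellers, new supply: Qs' = 7 + 5(P - 6)
= 5P - 23
New equilibrium quantity:
Q_new = 43
Tax revenue = tax * Q_new = 6 * 43 = 258

258


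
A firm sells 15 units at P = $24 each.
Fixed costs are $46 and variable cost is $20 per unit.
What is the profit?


Total Revenue = P * Q = 24 * 15 = $360
Total Cost = FC + VC*Q = 46 + 20*15 = $346
Profit = TR - TC = 360 - 346 = $14

$14


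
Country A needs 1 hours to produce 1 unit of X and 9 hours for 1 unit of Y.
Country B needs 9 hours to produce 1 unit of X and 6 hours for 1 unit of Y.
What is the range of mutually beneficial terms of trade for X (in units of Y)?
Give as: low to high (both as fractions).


Opportunity cost of X for Country A = hours_X / hours_Y = 1/9 = 1/9 units of Y
Opportunity cost of X for Country B = hours_X / hours_Y = 9/6 = 3/2 units of Y
Terms of trade must be between the two opportunity costs.
Range: 1/9 to 3/2

1/9 to 3/2


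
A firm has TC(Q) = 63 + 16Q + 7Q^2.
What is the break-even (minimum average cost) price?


AC(Q) = 63/Q + 16 + 7Q
To minimize: dAC/dQ = -63/Q^2 + 7 = 0
Q^2 = 63/7 = 9
Q* = 3
Min AC = 63/3 + 16 + 7*3
Min AC = 21 + 16 + 21 = 58

58


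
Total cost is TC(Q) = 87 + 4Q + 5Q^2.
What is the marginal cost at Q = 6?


MC = dTC/dQ = 4 + 2*5*Q
At Q = 6:
MC = 4 + 10*6
MC = 4 + 60 = 64

64


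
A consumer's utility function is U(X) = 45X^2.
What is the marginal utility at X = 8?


MU = dU/dX = 45*2*X^(2-1)
MU = 90*X^1
At X = 8:
MU = 90 * 8^1
MU = 90 * 8 = 720

720


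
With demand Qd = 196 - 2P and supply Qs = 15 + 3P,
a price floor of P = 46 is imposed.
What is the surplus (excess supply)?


At P = 46:
Qd = 196 - 2*46 = 104
Qs = 15 + 3*46 = 153
Surplus = Qs - Qd = 153 - 104 = 49

49


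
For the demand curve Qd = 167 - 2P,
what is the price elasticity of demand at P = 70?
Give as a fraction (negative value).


dQ/dP = -2
At P = 70: Q = 167 - 2*70 = 27
E = (dQ/dP)(P/Q) = (-2)(70/27) = -140/27

-140/27


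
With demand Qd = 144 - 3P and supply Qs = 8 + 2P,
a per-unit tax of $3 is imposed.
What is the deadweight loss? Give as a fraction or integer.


Pre-tax equilibrium quantity: Q* = 312/5
Post-tax equilibrium quantity: Q_tax = 294/5
Reduction in quantity: Q* - Q_tax = 18/5
DWL = (1/2) * tax * (Q* - Q_tax)
DWL = (1/2) * 3 * 18/5 = 27/5

27/5


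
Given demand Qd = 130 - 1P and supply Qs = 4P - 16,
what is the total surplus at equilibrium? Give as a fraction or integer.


Find equilibrium: 130 - 1P = 4P - 16
130 + 16 = 5P
P* = 146/5 = 146/5
Q* = 4*146/5 - 16 = 504/5
Inverse demand: P = 130 - Q/1, so P_max = 130
Inverse supply: P = 4 + Q/4, so P_min = 4
CS = (1/2) * 504/5 * (130 - 146/5) = 127008/25
PS = (1/2) * 504/5 * (146/5 - 4) = 31752/25
TS = CS + PS = 127008/25 + 31752/25 = 31752/5

31752/5


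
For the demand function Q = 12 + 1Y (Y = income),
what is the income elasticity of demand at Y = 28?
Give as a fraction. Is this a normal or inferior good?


dQ/dY = 1
At Y = 28: Q = 12 + 1*28 = 40
Ey = (dQ/dY)(Y/Q) = 1 * 28 / 40 = 7/10
Since Ey > 0, this is a normal good.

7/10 (normal good)


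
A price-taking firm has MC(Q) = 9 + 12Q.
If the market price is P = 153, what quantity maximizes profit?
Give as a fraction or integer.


In perfect competition, profit is maximized where P = MC.
153 = 9 + 12Q
144 = 12Q
Q* = 144/12 = 12

12


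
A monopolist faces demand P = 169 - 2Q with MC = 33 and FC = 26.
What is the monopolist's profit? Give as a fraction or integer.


MR = MC: 169 - 4Q = 33
Q* = 34
P* = 169 - 2*34 = 101
Profit = (P* - MC)*Q* - FC
= (101 - 33)*34 - 26
= 68*34 - 26
= 2312 - 26 = 2286

2286


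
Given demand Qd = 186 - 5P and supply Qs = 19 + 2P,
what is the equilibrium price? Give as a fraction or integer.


At equilibrium, Qd = Qs.
186 - 5P = 19 + 2P
186 - 19 = 5P + 2P
167 = 7P
P* = 167/7 = 167/7

167/7


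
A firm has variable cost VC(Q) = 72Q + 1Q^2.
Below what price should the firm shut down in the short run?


AVC(Q) = VC(Q)/Q = 72 + 1Q
AVC is increasing in Q, so minimum AVC is at Q -> 0+.
Min AVC = 72
The firm should shut down if P < 72.

72


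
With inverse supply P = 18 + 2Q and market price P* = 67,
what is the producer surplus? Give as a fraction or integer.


Minimum supply price (at Q=0): P_min = 18
Quantity supplied at P* = 67:
Q* = (67 - 18)/2 = 49/2
PS = (1/2) * Q* * (P* - P_min)
PS = (1/2) * 49/2 * (67 - 18)
PS = (1/2) * 49/2 * 49 = 2401/4

2401/4


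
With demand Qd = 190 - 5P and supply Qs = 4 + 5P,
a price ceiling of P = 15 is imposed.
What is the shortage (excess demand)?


At P = 15:
Qd = 190 - 5*15 = 115
Qs = 4 + 5*15 = 79
Shortage = Qd - Qs = 115 - 79 = 36

36


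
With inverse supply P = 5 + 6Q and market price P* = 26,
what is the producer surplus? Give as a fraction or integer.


Minimum supply price (at Q=0): P_min = 5
Quantity supplied at P* = 26:
Q* = (26 - 5)/6 = 7/2
PS = (1/2) * Q* * (P* - P_min)
PS = (1/2) * 7/2 * (26 - 5)
PS = (1/2) * 7/2 * 21 = 147/4

147/4


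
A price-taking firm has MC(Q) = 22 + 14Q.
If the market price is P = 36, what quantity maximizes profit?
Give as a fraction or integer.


In perfect competition, profit is maximized where P = MC.
36 = 22 + 14Q
14 = 14Q
Q* = 14/14 = 1

1


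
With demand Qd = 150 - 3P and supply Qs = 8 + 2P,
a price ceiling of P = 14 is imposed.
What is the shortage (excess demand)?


At P = 14:
Qd = 150 - 3*14 = 108
Qs = 8 + 2*14 = 36
Shortage = Qd - Qs = 108 - 36 = 72

72


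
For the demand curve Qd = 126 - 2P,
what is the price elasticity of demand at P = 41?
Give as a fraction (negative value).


dQ/dP = -2
At P = 41: Q = 126 - 2*41 = 44
E = (dQ/dP)(P/Q) = (-2)(41/44) = -41/22

-41/22


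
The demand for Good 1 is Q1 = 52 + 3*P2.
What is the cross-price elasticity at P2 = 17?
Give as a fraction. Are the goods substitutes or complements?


dQ1/dP2 = 3
At P2 = 17: Q1 = 52 + 3*17 = 103
Exy = (dQ1/dP2)(P2/Q1) = 3 * 17 / 103 = 51/103
Since Exy > 0, the goods are substitutes.

51/103 (substitutes)


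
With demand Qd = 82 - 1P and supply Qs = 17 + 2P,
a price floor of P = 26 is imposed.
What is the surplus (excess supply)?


At P = 26:
Qd = 82 - 1*26 = 56
Qs = 17 + 2*26 = 69
Surplus = Qs - Qd = 69 - 56 = 13

13


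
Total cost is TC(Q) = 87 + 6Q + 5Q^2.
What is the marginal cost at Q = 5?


MC = dTC/dQ = 6 + 2*5*Q
At Q = 5:
MC = 6 + 10*5
MC = 6 + 50 = 56

56


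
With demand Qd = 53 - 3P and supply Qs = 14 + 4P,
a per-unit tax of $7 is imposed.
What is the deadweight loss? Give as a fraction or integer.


Pre-tax equilibrium quantity: Q* = 254/7
Post-tax equilibrium quantity: Q_tax = 170/7
Reduction in quantity: Q* - Q_tax = 12
DWL = (1/2) * tax * (Q* - Q_tax)
DWL = (1/2) * 7 * 12 = 42

42


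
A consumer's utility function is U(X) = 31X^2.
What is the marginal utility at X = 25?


MU = dU/dX = 31*2*X^(2-1)
MU = 62*X^1
At X = 25:
MU = 62 * 25^1
MU = 62 * 25 = 1550

1550


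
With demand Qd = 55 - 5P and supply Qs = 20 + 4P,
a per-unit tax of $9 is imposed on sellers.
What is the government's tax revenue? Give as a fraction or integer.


With tax on sellers, new supply: Qs' = 20 + 4(P - 9)
= 4P - 16
New equilibrium quantity:
Q_new = 140/9
Tax revenue = tax * Q_new = 9 * 140/9 = 140

140


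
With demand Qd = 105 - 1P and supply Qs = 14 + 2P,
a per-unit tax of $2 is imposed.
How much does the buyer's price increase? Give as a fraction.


With a per-unit tax, the buyer's price increase depends on relative slopes.
Supply slope: d = 2, Demand slope: b = 1
Buyer's price increase = d * tax / (b + d)
= 2 * 2 / (1 + 2)
= 4 / 3 = 4/3

4/3


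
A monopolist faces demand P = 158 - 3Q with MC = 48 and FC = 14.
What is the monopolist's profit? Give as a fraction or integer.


MR = MC: 158 - 6Q = 48
Q* = 55/3
P* = 158 - 3*55/3 = 103
Profit = (P* - MC)*Q* - FC
= (103 - 48)*55/3 - 14
= 55*55/3 - 14
= 3025/3 - 14 = 2983/3

2983/3


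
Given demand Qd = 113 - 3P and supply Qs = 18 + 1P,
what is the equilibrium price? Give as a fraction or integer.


At equilibrium, Qd = Qs.
113 - 3P = 18 + 1P
113 - 18 = 3P + 1P
95 = 4P
P* = 95/4 = 95/4

95/4
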